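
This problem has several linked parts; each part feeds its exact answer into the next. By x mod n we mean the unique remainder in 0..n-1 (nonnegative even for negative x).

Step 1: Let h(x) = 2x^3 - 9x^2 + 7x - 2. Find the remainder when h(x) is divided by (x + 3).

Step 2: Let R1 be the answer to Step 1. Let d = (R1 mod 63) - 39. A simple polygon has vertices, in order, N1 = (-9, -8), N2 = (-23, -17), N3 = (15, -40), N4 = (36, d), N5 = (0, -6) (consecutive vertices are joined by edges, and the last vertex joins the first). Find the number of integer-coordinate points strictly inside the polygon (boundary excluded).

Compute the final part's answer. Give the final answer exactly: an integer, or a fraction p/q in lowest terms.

Step 1: remainder = value at the root: 2*(-3)^3 - 9*(-3)^2 + 7*(-3)^1 - 2 = (-54) + (-81) + (-21) + (-2) = -158; answer -158
Step 2: R1 = -158; d = -8; cross terms: (-9*-17 - -23*-8)=-31, (-23*-40 - 15*-17)=1175, (15*-8 - 36*-40)=1320, (36*-6 - 0*-8)=-216, (0*-8 - -9*-6)=-54; twice the area = |2194| = 2194; area = 1097; boundary points = 1 + 1 + 1 + 2 + 1 = 6; strictly interior points = area - boundary/2 + 1 = 1095; answer 1095

1095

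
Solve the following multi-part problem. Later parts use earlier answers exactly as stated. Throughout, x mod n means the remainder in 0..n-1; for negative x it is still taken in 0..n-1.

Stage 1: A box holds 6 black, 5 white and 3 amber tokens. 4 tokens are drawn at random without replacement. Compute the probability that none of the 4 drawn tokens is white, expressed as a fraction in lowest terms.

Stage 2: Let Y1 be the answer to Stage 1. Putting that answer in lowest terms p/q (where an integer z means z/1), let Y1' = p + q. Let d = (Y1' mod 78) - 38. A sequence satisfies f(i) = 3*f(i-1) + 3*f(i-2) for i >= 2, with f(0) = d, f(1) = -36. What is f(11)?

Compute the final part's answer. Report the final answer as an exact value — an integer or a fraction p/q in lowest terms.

-31529979

Stage 1: total draws C(14,4) = 1001; favorable C(9,4) = 126; P = 18/143; answer 18/143
Stage 2: Y1 = 18/143; threaded value p + q = 161; d = -33; f(2) = 3*(-36) + 3*(-33) = -207; iterating: f(2)=-207, f(3)=-729, f(4)=-2808, f(5)=-10611, f(6)=-40257, f(7)=-152604, f(8)=-578583, f(9)=-2193561, f(10)=-8316432, f(11)=-31529979; answer -31529979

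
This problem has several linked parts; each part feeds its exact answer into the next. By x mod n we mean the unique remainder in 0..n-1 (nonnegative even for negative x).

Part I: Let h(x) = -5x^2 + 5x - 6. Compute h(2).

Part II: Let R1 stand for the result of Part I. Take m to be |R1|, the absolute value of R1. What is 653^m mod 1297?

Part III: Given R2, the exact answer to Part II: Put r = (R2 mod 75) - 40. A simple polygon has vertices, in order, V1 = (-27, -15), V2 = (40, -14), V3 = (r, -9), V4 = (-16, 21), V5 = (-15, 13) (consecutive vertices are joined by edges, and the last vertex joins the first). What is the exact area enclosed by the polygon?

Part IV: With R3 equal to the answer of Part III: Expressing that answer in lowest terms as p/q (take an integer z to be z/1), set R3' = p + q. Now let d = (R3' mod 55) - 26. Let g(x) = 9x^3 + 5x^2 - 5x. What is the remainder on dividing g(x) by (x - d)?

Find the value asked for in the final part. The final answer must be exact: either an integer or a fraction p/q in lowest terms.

201348

Part I: -5*(2)^2 + 5*(2)^1 - 6 = (-20) + (10) + (-6) = -16; answer -16
Part II: R1 = -16; m = 16; squarings mod 1297: 653^1=653, 653^2=993, 653^4=329, 653^8=590, 653^16=504; 653^16 = 653^16 = 504 (mod 1297); answer 504
Part III: R2 = 504; r = 14; cross terms: (-27*-14 - 40*-15)=978, (40*-9 - 14*-14)=-164, (14*21 - -16*-9)=150, (-16*13 - -15*21)=107, (-15*-15 - -27*13)=576; twice the area = |1647| = 1647; area = 1647/2; answer 1647/2
Part IV: R3 = 1647/2; threaded value p + q = 1649; d = 28; remainder = value at the root: 9*(28)^3 + 5*(28)^2 - 5*(28)^1 = (197568) + (3920) + (-140) = 201348; answer 201348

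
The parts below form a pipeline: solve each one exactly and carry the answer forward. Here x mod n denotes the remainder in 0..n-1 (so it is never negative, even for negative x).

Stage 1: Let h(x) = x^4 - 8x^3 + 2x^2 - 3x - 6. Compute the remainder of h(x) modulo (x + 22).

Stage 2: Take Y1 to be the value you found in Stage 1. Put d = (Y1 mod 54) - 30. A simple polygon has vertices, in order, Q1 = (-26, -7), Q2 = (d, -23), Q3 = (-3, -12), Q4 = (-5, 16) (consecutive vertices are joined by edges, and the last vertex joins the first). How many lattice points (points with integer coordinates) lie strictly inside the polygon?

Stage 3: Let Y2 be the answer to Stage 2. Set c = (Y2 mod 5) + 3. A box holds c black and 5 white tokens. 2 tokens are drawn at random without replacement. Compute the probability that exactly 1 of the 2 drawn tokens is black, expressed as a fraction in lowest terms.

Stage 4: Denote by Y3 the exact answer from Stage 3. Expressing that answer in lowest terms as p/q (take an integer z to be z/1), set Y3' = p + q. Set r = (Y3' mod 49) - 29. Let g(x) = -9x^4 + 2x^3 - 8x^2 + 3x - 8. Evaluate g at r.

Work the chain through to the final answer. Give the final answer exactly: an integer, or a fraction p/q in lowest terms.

Stage 1: remainder = value at the root: 1*(-22)^4 - 8*(-22)^3 + 2*(-22)^2 - 3*(-22)^1 - 6 = (234256) + (85184) + (968) + (66) + (-6) = 320468; answer 320468
Stage 2: Y1 = 320468; d = 2; cross terms: (-26*-23 - 2*-7)=612, (2*-12 - -3*-23)=-93, (-3*16 - -5*-12)=-108, (-5*-7 - -26*16)=451; twice the area = |862| = 862; area = 431; boundary points = 4 + 1 + 2 + 1 = 8; strictly interior points = area - boundary/2 + 1 = 428; answer 428
Stage 3: Y2 = 428; c = 6; total draws C(11,2) = 55; favorable C(6,1)*C(5,1) = 30; P = 6/11; answer 6/11
Stage 4: Y3 = 6/11; threaded value p + q = 17; r = -12; -9*(-12)^4 + 2*(-12)^3 - 8*(-12)^2 + 3*(-12)^1 - 8 = (-186624) + (-3456) + (-1152) + (-36) + (-8) = -191276; answer -191276

-191276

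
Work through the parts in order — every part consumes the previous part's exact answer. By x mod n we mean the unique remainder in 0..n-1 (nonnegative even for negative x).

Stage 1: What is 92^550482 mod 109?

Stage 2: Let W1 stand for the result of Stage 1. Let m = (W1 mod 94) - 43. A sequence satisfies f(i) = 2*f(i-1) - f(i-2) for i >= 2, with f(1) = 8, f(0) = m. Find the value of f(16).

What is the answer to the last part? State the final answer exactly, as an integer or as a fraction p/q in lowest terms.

Stage 1: squarings mod 109: 92^1=92, 92^2=71, 92^4=27, 92^8=75, 92^16=66, 92^32=105, 92^64=16, 92^128=38, 92^256=27, 92^512=75, 92^1024=66, 92^2048=105, 92^4096=16, 92^8192=38, 92^16384=27, 92^32768=75, 92^65536=66, 92^131072=105, 92^262144=16, 92^524288=38; 92^550482 = 92^2 * 92^16 * 92^64 * 92^512 * 92^1024 * 92^8192 * 92^16384 * 92^524288 = 64 (mod 109); answer 64
Stage 2: W1 = 64; m = 21; f(2) = 2*(8) - 1*(21) = -5; iterating: f(2)=-5, f(3)=-18, f(4)=-31, f(5)=-44, f(6)=-57, f(7)=-70, f(8)=-83, f(9)=-96, f(10)=-109, f(11)=-122, f(12)=-135, f(13)=-148, f(14)=-161, f(15)=-174, f(16)=-187; answer -187

-187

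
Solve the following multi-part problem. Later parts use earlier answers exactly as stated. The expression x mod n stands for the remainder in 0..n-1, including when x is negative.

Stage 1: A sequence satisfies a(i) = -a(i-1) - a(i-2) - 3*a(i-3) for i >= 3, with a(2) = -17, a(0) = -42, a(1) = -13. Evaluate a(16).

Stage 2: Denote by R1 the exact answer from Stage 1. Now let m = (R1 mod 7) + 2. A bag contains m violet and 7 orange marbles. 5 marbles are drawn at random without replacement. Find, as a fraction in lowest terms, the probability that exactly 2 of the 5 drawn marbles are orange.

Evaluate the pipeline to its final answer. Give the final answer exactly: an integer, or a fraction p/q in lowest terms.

Stage 1: a(3) = -1*(-17) - 1*(-13) - 3*(-42) = 156; iterating: a(3)=156, a(4)=-100, a(5)=-5, a(6)=-363, a(7)=668, a(8)=-290, a(9)=711, a(10)=-2425, a(11)=2584, a(12)=-2292, a(13)=6983, a(14)=-12443, a(15)=12336, a(16)=-20842; answer -20842
Stage 2: R1 = -20842; m = 6; total draws C(13,5) = 1287; favorable C(7,2)*C(6,3) = 420; P = 140/429; answer 140/429

140/429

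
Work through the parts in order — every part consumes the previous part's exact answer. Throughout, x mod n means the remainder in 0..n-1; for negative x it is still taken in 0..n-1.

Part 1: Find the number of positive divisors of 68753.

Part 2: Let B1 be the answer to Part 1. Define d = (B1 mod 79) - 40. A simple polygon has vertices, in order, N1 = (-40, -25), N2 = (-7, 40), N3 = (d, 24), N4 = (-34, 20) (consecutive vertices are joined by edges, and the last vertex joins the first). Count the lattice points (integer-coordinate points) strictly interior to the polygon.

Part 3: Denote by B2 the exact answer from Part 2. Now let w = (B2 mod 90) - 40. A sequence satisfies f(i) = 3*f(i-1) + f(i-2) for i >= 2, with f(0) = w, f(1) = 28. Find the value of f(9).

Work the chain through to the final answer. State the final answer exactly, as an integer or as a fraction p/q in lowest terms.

516313

Part 1: 68753 = 197 * 349; number of divisors = (1+1) * (1+1) = 4; answer 4
Part 2: B1 = 4; d = -36; cross terms: (-40*40 - -7*-25)=-1775, (-7*24 - -36*40)=1272, (-36*20 - -34*24)=96, (-34*-25 - -40*20)=1650; twice the area = |1243| = 1243; area = 1243/2; boundary points = 1 + 1 + 2 + 3 = 7; strictly interior points = area - boundary/2 + 1 = 619; answer 619
Part 3: B2 = 619; w = 39; f(2) = 3*(28) + 1*(39) = 123; iterating: f(2)=123, f(3)=397, f(4)=1314, f(5)=4339, f(6)=14331, f(7)=47332, f(8)=156327, f(9)=516313; answer 516313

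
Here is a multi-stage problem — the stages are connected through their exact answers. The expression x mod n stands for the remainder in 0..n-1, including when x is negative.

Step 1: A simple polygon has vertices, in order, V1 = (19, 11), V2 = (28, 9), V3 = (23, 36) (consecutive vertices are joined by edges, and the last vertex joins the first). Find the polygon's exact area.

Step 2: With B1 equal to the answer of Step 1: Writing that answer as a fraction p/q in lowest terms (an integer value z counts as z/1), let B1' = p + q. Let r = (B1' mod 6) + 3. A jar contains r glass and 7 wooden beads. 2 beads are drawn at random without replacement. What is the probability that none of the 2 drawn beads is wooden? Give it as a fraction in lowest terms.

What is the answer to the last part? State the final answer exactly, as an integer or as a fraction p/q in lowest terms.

Step 1: cross terms: (19*9 - 28*11)=-137, (28*36 - 23*9)=801, (23*11 - 19*36)=-431; twice the area = |233| = 233; area = 233/2; answer 233/2
Step 2: B1 = 233/2; threaded value p + q = 235; r = 4; total draws C(11,2) = 55; favorable C(4,2) = 6; P = 6/55; answer 6/55

6/55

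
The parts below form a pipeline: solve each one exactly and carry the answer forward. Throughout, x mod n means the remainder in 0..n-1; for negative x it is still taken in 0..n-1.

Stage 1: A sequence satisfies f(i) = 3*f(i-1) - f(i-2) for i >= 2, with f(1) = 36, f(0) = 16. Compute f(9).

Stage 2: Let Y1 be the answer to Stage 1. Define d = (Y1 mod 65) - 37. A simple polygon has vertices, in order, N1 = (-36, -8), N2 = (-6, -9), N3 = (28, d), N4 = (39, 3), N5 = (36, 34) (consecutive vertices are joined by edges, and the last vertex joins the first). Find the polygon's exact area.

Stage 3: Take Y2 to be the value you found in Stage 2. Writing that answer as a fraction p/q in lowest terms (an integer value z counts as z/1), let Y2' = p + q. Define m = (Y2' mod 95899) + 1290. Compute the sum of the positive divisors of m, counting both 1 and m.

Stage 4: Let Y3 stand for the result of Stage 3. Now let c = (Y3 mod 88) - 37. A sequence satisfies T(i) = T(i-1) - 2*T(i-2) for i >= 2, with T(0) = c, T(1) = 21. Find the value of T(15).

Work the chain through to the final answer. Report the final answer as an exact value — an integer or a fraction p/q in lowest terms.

Stage 1: f(2) = 3*(36) - 1*(16) = 92; iterating: f(2)=92, f(3)=240, f(4)=628, f(5)=1644, f(6)=4304, f(7)=11268, f(8)=29500, f(9)=77232; answer 77232
Stage 2: Y1 = 77232; d = -25; cross terms: (-36*-9 - -6*-8)=276, (-6*-25 - 28*-9)=402, (28*3 - 39*-25)=1059, (39*34 - 36*3)=1218, (36*-8 - -36*34)=936; twice the area = |3891| = 3891; area = 3891/2; answer 3891/2
Stage 3: Y2 = 3891/2; threaded value p + q = 3893; m = 5183; 5183 = 71 * 73; sigma = (1 + 71) * (1 + 73) = 72 * 74 = 5328; answer 5328
Stage 4: Y3 = 5328; c = 11; T(2) = 1*(21) - 2*(11) = -1; iterating: T(2)=-1, T(3)=-43, T(4)=-41, T(5)=45, T(6)=127, T(7)=37, T(8)=-217, T(9)=-291, T(10)=143, T(11)=725, T(12)=439, T(13)=-1011, T(14)=-1889, T(15)=133; answer 133

133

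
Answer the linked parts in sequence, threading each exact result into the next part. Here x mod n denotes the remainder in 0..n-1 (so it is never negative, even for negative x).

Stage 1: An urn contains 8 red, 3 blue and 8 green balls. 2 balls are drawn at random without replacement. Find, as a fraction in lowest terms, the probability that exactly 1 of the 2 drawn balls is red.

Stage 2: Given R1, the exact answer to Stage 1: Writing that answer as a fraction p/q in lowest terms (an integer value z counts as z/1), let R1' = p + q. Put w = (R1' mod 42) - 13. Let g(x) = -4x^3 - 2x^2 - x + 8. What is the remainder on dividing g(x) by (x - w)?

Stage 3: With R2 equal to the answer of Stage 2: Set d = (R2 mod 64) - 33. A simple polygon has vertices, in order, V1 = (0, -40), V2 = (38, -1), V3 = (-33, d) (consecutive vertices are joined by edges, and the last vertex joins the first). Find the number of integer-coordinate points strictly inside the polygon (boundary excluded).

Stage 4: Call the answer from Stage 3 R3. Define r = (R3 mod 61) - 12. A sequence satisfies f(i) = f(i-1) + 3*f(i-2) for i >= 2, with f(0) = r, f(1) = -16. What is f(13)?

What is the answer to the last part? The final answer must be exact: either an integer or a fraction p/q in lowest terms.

160736

Stage 1: total draws C(19,2) = 171; favorable C(8,1)*C(11,1) = 88; P = 88/171; answer 88/171
Stage 2: R1 = 88/171; threaded value p + q = 259; w = -6; remainder = value at the root: -4*(-6)^3 - 2*(-6)^2 - 1*(-6)^1 + 8 = (864) + (-72) + (6) + (8) = 806; answer 806
Stage 3: R2 = 806; d = 5; cross terms: (0*-1 - 38*-40)=1520, (38*5 - -33*-1)=157, (-33*-40 - 0*5)=1320; twice the area = |2997| = 2997; area = 2997/2; boundary points = 1 + 1 + 3 = 5; strictly interior points = area - boundary/2 + 1 = 1497; answer 1497
Stage 4: R3 = 1497; r = 21; f(2) = 1*(-16) + 3*(21) = 47; iterating: f(2)=47, f(3)=-1, f(4)=140, f(5)=137, f(6)=557, f(7)=968, f(8)=2639, f(9)=5543, f(10)=13460, f(11)=30089, f(12)=70469, f(13)=160736; answer 160736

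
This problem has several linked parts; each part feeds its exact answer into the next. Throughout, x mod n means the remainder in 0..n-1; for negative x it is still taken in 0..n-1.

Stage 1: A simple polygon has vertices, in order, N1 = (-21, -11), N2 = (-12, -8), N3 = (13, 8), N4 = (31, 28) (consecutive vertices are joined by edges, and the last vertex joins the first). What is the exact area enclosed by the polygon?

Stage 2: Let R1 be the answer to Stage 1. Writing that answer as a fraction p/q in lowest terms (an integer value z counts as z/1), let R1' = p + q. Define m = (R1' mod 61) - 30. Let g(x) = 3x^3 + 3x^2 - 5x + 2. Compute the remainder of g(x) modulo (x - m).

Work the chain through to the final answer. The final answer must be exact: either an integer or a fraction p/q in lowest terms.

Stage 1: cross terms: (-21*-8 - -12*-11)=36, (-12*8 - 13*-8)=8, (13*28 - 31*8)=116, (31*-11 - -21*28)=247; twice the area = |407| = 407; area = 407/2; answer 407/2
Stage 2: R1 = 407/2; threaded value p + q = 409; m = 13; remainder = value at the root: 3*(13)^3 + 3*(13)^2 - 5*(13)^1 + 2 = (6591) + (507) + (-65) + (2) = 7035; answer 7035

7035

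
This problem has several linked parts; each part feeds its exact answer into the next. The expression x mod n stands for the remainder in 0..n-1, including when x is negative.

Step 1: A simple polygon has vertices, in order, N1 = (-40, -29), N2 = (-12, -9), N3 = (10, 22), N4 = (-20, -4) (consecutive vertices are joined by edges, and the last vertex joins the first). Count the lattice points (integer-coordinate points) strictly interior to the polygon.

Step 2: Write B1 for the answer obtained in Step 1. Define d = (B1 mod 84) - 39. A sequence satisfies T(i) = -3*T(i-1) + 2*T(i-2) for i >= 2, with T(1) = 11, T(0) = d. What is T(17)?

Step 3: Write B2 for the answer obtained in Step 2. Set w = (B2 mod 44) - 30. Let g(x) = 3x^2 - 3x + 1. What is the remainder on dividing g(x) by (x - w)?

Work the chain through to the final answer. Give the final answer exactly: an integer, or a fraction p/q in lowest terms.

1141

Step 1: cross terms: (-40*-9 - -12*-29)=12, (-12*22 - 10*-9)=-174, (10*-4 - -20*22)=400, (-20*-29 - -40*-4)=420; twice the area = |658| = 658; area = 329; boundary points = 4 + 1 + 2 + 5 = 12; strictly interior points = area - boundary/2 + 1 = 324; answer 324
Step 2: B1 = 324; d = 33; T(2) = -3*(11) + 2*(33) = 33; iterating: T(2)=33, T(3)=-77, T(4)=297, T(5)=-1045, T(6)=3729, T(7)=-13277, T(8)=47289, T(9)=-168421, T(10)=599841, T(11)=-2136365, T(12)=7608777, T(13)=-27099061, T(14)=96514737, T(15)=-343742333, T(16)=1224256473, T(17)=-4360254085; answer -4360254085
Step 3: B2 = -4360254085; w = -19; remainder = value at the root: 3*(-19)^2 - 3*(-19)^1 + 1 = (1083) + (57) + (1) = 1141; answer 1141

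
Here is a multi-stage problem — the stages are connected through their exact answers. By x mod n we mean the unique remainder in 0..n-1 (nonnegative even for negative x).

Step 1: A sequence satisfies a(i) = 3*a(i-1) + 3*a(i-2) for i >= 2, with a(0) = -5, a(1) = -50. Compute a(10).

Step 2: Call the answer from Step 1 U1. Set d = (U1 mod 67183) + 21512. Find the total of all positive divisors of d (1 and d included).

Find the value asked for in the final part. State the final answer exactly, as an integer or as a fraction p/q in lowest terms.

Step 1: a(2) = 3*(-50) + 3*(-5) = -165; iterating: a(2)=-165, a(3)=-645, a(4)=-2430, a(5)=-9225, a(6)=-34965, a(7)=-132570, a(8)=-502605, a(9)=-1905525, a(10)=-7224390; answer -7224390
Step 2: U1 = -7224390; d = 52886; 52886 = 2 * 31 * 853; sigma = (1 + 2) * (1 + 31) * (1 + 853) = 3 * 32 * 854 = 81984; answer 81984

81984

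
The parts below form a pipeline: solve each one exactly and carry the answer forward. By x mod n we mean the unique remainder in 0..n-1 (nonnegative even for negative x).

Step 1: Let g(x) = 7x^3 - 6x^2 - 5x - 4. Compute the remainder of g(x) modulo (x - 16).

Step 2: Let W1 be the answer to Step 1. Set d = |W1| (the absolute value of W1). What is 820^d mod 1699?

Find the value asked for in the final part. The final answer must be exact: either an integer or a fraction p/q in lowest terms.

Step 1: remainder = value at the root: 7*(16)^3 - 6*(16)^2 - 5*(16)^1 - 4 = (28672) + (-1536) + (-80) + (-4) = 27052; answer 27052
Step 2: W1 = 27052; d = 27052; squarings mod 1699: 820^1=820, 820^2=1295, 820^4=112, 820^8=651, 820^16=750, 820^32=131, 820^64=171, 820^128=358, 820^256=739, 820^512=742, 820^1024=88, 820^2048=948, 820^4096=1632, 820^8192=1091, 820^16384=981; 820^27052 = 820^4 * 820^8 * 820^32 * 820^128 * 820^256 * 820^2048 * 820^8192 * 820^16384 = 1523 (mod 1699); answer 1523

1523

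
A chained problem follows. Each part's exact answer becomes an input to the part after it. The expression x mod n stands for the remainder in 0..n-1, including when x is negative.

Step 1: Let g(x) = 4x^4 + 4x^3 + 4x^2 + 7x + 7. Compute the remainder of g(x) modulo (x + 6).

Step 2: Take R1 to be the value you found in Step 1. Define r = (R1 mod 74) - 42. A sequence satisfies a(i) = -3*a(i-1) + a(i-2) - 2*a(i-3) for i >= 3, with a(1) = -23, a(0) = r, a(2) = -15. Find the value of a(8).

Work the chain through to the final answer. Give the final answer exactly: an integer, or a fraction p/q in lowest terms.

Step 1: remainder = value at the root: 4*(-6)^4 + 4*(-6)^3 + 4*(-6)^2 + 7*(-6)^1 + 7 = (5184) + (-864) + (144) + (-42) + (7) = 4429; answer 4429
Step 2: R1 = 4429; r = 21; a(3) = -3*(-15) + 1*(-23) - 2*(21) = -20; iterating: a(3)=-20, a(4)=91, a(5)=-263, a(6)=920, a(7)=-3205, a(8)=11061; answer 11061

11061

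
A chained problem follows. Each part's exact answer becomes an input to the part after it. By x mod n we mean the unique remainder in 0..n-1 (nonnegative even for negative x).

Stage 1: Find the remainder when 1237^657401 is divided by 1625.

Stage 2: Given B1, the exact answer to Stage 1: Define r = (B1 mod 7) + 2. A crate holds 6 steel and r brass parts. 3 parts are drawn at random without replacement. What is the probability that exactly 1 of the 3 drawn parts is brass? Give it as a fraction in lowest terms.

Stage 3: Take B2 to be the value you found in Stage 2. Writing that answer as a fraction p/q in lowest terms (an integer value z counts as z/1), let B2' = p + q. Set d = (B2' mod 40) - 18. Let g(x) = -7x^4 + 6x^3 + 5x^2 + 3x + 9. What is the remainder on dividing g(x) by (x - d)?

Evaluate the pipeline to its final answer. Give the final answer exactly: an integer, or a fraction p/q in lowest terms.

Stage 1: squarings mod 1625: 1237^1=1237, 1237^2=1044, 1237^4=1186, 1237^8=971, 1237^16=341, 1237^32=906, 1237^64=211, 1237^128=646, 1237^256=1316, 1237^512=1231, 1237^1024=861, 1237^2048=321, 1237^4096=666, 1237^8192=1556, 1237^16384=1511, 1237^32768=1621, 1237^65536=16, 1237^131072=256, 1237^262144=536, 1237^524288=1296; 1237^657401 = 1237^1 * 1237^8 * 1237^16 * 1237^32 * 1237^64 * 1237^128 * 1237^256 * 1237^512 * 1237^1024 * 1237^131072 * 1237^524288 = 487 (mod 1625); answer 487
Stage 2: B1 = 487; r = 6; total draws C(12,3) = 220; favorable C(6,1)*C(6,2) = 90; P = 9/22; answer 9/22
Stage 3: B2 = 9/22; threaded value p + q = 31; d = 13; remainder = value at the root: -7*(13)^4 + 6*(13)^3 + 5*(13)^2 + 3*(13)^1 + 9 = (-199927) + (13182) + (845) + (39) + (9) = -185852; answer -185852

-185852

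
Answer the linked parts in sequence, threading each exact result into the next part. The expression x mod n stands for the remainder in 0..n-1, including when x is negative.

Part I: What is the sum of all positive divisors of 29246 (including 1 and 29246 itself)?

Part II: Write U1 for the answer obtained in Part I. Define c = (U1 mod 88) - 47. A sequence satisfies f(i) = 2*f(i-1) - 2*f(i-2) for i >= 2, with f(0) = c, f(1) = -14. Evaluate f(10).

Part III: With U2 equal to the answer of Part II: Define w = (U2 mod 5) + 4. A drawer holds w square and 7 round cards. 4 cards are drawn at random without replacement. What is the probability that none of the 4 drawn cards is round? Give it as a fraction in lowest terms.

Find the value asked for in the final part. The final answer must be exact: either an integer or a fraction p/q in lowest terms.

1/99

Part I: 29246 = 2 * 7 * 2089; sigma = (1 + 2) * (1 + 7) * (1 + 2089) = 3 * 8 * 2090 = 50160; answer 50160
Part II: U1 = 50160; c = -47; f(2) = 2*(-14) - 2*(-47) = 66; iterating: f(2)=66, f(3)=160, f(4)=188, f(5)=56, f(6)=-264, f(7)=-640, f(8)=-752, f(9)=-224, f(10)=1056; answer 1056
Part III: U2 = 1056; w = 5; total draws C(12,4) = 495; favorable C(5,4) = 5; P = 1/99; answer 1/99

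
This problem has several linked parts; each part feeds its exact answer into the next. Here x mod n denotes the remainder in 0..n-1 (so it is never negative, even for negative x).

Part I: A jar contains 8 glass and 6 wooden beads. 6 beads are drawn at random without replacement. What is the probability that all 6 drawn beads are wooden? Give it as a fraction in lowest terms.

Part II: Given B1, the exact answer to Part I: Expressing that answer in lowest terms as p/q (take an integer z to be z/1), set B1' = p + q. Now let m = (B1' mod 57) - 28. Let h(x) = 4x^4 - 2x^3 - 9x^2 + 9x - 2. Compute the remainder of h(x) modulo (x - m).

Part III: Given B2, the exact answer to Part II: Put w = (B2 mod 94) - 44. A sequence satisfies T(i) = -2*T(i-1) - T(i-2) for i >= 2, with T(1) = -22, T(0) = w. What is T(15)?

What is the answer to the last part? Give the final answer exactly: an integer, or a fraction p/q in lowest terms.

314

Part I: total draws C(14,6) = 3003; favorable C(6,6) = 1; P = 1/3003; answer 1/3003
Part II: B1 = 1/3003; threaded value p + q = 3004; m = 12; remainder = value at the root: 4*(12)^4 - 2*(12)^3 - 9*(12)^2 + 9*(12)^1 - 2 = (82944) + (-3456) + (-1296) + (108) + (-2) = 78298; answer 78298
Part III: B2 = 78298; w = 46; T(2) = -2*(-22) - 1*(46) = -2; iterating: T(2)=-2, T(3)=26, T(4)=-50, T(5)=74, T(6)=-98, T(7)=122, T(8)=-146, T(9)=170, T(10)=-194, T(11)=218, T(12)=-242, T(13)=266, T(14)=-290, T(15)=314; answer 314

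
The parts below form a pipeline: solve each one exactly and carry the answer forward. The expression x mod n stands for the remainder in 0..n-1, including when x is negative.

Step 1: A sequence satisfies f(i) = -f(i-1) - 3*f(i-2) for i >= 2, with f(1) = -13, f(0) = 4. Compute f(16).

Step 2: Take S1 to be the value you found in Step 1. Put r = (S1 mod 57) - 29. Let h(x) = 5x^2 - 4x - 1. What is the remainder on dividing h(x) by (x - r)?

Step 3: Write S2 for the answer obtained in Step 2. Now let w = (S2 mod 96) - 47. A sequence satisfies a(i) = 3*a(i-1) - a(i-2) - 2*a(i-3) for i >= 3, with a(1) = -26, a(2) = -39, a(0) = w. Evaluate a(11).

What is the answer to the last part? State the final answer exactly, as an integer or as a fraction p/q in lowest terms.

-110389

Step 1: f(2) = -1*(-13) - 3*(4) = 1; iterating: f(2)=1, f(3)=38, f(4)=-41, f(5)=-73, f(6)=196, f(7)=23, f(8)=-611, f(9)=542, f(10)=1291, f(11)=-2917, f(12)=-956, f(13)=9707, f(14)=-6839, f(15)=-22282, f(16)=42799; answer 42799
Step 2: S1 = 42799; r = 20; remainder = value at the root: 5*(20)^2 - 4*(20)^1 - 1 = (2000) + (-80) + (-1) = 1919; answer 1919
Step 3: S2 = 1919; w = 48; a(3) = 3*(-39) - 1*(-26) - 2*(48) = -187; iterating: a(3)=-187, a(4)=-470, a(5)=-1145, a(6)=-2591, a(7)=-5688, a(8)=-12183, a(9)=-25679, a(10)=-53478, a(11)=-110389; answer -110389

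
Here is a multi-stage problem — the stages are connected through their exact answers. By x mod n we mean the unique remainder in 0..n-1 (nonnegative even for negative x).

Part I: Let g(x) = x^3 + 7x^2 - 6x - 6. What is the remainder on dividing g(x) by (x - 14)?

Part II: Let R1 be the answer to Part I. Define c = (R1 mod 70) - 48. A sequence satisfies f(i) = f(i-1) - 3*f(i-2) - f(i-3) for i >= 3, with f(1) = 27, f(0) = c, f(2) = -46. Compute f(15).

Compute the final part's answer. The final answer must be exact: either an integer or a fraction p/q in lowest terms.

123853

Part I: remainder = value at the root: 1*(14)^3 + 7*(14)^2 - 6*(14)^1 - 6 = (2744) + (1372) + (-84) + (-6) = 4026; answer 4026
Part II: R1 = 4026; c = -12; f(3) = 1*(-46) - 3*(27) - 1*(-12) = -115; iterating: f(3)=-115, f(4)=-4, f(5)=387, f(6)=514, f(7)=-643, f(8)=-2572, f(9)=-1157, f(10)=7202, f(11)=13245, f(12)=-7204, f(13)=-54141, f(14)=-45774, f(15)=123853; answer 123853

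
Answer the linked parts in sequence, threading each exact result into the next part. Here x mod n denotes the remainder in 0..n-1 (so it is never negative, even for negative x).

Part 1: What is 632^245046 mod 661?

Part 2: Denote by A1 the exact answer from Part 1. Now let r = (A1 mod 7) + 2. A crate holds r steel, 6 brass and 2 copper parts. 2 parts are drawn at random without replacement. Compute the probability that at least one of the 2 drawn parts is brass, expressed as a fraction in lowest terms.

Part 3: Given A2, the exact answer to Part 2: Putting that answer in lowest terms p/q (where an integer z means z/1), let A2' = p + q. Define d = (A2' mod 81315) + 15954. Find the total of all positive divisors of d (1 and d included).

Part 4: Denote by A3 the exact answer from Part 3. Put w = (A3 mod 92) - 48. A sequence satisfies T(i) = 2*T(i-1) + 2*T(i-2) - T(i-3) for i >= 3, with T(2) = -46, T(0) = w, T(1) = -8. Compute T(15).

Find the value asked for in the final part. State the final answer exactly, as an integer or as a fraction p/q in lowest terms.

Part 1: squarings mod 661: 632^1=632, 632^2=180, 632^4=11, 632^8=121, 632^16=99, 632^32=547, 632^64=437, 632^128=601, 632^256=295, 632^512=434, 632^1024=632, 632^2048=180, 632^4096=11, 632^8192=121, 632^16384=99, 632^32768=547, 632^65536=437, 632^131072=601; 632^245046 = 632^2 * 632^4 * 632^16 * 632^32 * 632^256 * 632^1024 * 632^2048 * 632^4096 * 632^8192 * 632^32768 * 632^65536 * 632^131072 = 147 (mod 661); answer 147
Part 2: A1 = 147; r = 2; total draws C(10,2) = 45; complement C(4,2) = 6; favorable 45 - 6 = 39; P = 13/15; answer 13/15
Part 3: A2 = 13/15; threaded value p + q = 28; d = 15982; 15982 = 2 * 61 * 131; sigma = (1 + 2) * (1 + 61) * (1 + 131) = 3 * 62 * 132 = 24552; answer 24552
Part 4: A3 = 24552; w = 32; T(3) = 2*(-46) + 2*(-8) - 1*(32) = -140; iterating: T(3)=-140, T(4)=-364, T(5)=-962, T(6)=-2512, T(7)=-6584, T(8)=-17230, T(9)=-45116, T(10)=-118108, T(11)=-309218, T(12)=-809536, T(13)=-2119400, T(14)=-5548654, T(15)=-14526572; answer -14526572

-14526572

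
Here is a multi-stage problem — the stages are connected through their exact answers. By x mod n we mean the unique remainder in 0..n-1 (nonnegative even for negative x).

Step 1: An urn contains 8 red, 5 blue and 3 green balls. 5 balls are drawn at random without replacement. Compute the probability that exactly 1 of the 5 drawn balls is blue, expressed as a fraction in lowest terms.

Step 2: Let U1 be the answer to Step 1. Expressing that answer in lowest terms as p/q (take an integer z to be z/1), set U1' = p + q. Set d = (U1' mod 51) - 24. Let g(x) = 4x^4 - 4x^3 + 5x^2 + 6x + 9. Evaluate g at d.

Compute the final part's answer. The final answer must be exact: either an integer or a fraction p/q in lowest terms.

36569

Step 1: total draws C(16,5) = 4368; favorable C(5,1)*C(11,4) = 1650; P = 275/728; answer 275/728
Step 2: U1 = 275/728; threaded value p + q = 1003; d = 10; 4*(10)^4 - 4*(10)^3 + 5*(10)^2 + 6*(10)^1 + 9 = (40000) + (-4000) + (500) + (60) + (9) = 36569; answer 36569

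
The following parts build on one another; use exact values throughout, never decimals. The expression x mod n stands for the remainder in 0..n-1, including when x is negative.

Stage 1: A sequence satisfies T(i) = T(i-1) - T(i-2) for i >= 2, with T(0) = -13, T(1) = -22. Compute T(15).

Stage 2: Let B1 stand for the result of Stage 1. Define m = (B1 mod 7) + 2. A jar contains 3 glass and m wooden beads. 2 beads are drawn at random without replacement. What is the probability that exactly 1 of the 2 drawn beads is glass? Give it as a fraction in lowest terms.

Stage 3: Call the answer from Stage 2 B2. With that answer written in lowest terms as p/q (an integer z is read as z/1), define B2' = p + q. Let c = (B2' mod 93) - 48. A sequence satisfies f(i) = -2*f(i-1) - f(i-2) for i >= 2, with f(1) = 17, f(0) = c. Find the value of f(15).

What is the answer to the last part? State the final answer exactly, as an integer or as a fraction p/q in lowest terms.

Stage 1: T(2) = 1*(-22) - 1*(-13) = -9; iterating: T(2)=-9, T(3)=13, T(4)=22, T(5)=9, T(6)=-13, T(7)=-22, T(8)=-9, T(9)=13, T(10)=22, T(11)=9, T(12)=-13, T(13)=-22, T(14)=-9, T(15)=13; answer 13
Stage 2: B1 = 13; m = 8; total draws C(11,2) = 55; favorable C(3,1)*C(8,1) = 24; P = 24/55; answer 24/55
Stage 3: B2 = 24/55; threaded value p + q = 79; c = 31; f(2) = -2*(17) - 1*(31) = -65; iterating: f(2)=-65, f(3)=113, f(4)=-161, f(5)=209, f(6)=-257, f(7)=305, f(8)=-353, f(9)=401, f(10)=-449, f(11)=497, f(12)=-545, f(13)=593, f(14)=-641, f(15)=689; answer 689

689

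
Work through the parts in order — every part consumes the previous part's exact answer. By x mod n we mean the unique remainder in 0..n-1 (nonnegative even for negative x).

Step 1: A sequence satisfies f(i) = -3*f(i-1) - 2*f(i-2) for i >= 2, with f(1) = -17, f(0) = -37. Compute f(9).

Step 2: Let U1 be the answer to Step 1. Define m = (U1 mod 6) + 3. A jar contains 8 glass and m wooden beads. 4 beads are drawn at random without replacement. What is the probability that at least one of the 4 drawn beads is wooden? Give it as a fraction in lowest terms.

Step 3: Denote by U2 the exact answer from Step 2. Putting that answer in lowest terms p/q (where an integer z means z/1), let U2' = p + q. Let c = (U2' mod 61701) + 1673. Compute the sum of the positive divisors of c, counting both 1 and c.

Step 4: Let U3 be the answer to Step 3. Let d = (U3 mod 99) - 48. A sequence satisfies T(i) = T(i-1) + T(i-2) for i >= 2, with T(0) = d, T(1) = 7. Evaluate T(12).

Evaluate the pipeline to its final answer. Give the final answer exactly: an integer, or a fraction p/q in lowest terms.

-2819

Step 1: f(2) = -3*(-17) - 2*(-37) = 125; iterating: f(2)=125, f(3)=-341, f(4)=773, f(5)=-1637, f(6)=3365, f(7)=-6821, f(8)=13733, f(9)=-27557; answer -27557
Step 2: U1 = -27557; m = 4; total draws C(12,4) = 495; complement C(8,4) = 70; favorable 495 - 70 = 425; P = 85/99; answer 85/99
Step 3: U2 = 85/99; threaded value p + q = 184; c = 1857; 1857 = 3 * 619; sigma = (1 + 3) * (1 + 619) = 4 * 620 = 2480; answer 2480
Step 4: U3 = 2480; d = -43; T(2) = 1*(7) + 1*(-43) = -36; iterating: T(2)=-36, T(3)=-29, T(4)=-65, T(5)=-94, T(6)=-159, T(7)=-253, T(8)=-412, T(9)=-665, T(10)=-1077, T(11)=-1742, T(12)=-2819; answer -2819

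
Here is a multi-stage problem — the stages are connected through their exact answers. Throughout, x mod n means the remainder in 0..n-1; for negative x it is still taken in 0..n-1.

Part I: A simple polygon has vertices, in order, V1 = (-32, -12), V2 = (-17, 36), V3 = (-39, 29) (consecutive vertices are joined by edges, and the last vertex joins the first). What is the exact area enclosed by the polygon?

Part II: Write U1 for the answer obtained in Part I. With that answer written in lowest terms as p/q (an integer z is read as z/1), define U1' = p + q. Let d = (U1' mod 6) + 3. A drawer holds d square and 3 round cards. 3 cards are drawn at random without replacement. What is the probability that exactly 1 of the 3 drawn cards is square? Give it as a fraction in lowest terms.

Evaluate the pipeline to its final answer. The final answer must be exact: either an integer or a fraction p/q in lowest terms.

8/55

Part I: cross terms: (-32*36 - -17*-12)=-1356, (-17*29 - -39*36)=911, (-39*-12 - -32*29)=1396; twice the area = |951| = 951; area = 951/2; answer 951/2
Part II: U1 = 951/2; threaded value p + q = 953; d = 8; total draws C(11,3) = 165; favorable C(8,1)*C(3,2) = 24; P = 8/55; answer 8/55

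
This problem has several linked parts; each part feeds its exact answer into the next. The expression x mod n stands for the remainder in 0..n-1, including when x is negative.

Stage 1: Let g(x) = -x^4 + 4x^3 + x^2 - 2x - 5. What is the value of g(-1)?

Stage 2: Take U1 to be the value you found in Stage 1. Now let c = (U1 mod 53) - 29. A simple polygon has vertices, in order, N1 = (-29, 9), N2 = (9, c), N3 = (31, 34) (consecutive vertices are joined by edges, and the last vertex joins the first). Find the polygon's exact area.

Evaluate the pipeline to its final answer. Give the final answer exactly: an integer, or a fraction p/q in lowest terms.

Stage 1: -1*(-1)^4 + 4*(-1)^3 + 1*(-1)^2 - 2*(-1)^1 - 5 = (-1) + (-4) + (1) + (2) + (-5) = -7; answer -7
Stage 2: U1 = -7; c = 17; cross terms: (-29*17 - 9*9)=-574, (9*34 - 31*17)=-221, (31*9 - -29*34)=1265; twice the area = |470| = 470; area = 235; answer 235

235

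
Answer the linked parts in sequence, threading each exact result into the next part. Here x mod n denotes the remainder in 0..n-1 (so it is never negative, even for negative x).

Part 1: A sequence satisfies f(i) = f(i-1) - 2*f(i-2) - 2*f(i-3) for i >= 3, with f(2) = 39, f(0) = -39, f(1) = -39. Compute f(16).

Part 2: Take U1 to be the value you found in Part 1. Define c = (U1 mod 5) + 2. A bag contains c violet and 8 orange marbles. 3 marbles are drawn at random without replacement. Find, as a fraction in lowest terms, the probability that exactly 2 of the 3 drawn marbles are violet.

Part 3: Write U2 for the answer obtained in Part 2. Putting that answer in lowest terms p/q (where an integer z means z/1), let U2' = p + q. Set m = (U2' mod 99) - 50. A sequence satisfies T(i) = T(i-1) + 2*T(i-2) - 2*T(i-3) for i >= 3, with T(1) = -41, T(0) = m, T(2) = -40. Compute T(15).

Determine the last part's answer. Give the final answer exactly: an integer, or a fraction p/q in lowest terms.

-18964

Part 1: f(3) = 1*(39) - 2*(-39) - 2*(-39) = 195; iterating: f(3)=195, f(4)=195, f(5)=-273, f(6)=-1053, f(7)=-897, f(8)=1755, f(9)=5655, f(10)=3939, f(11)=-10881, f(12)=-30069, f(13)=-16185, f(14)=65715, f(15)=158223, f(16)=59163; answer 59163
Part 2: U1 = 59163; c = 5; total draws C(13,3) = 286; favorable C(5,2)*C(8,1) = 80; P = 40/143; answer 40/143
Part 3: U2 = 40/143; threaded value p + q = 183; m = 34; T(3) = 1*(-40) + 2*(-41) - 2*(34) = -190; iterating: T(3)=-190, T(4)=-188, T(5)=-488, T(6)=-484, T(7)=-1084, T(8)=-1076, T(9)=-2276, T(10)=-2260, T(11)=-4660, T(12)=-4628, T(13)=-9428, T(14)=-9364, T(15)=-18964; answer -18964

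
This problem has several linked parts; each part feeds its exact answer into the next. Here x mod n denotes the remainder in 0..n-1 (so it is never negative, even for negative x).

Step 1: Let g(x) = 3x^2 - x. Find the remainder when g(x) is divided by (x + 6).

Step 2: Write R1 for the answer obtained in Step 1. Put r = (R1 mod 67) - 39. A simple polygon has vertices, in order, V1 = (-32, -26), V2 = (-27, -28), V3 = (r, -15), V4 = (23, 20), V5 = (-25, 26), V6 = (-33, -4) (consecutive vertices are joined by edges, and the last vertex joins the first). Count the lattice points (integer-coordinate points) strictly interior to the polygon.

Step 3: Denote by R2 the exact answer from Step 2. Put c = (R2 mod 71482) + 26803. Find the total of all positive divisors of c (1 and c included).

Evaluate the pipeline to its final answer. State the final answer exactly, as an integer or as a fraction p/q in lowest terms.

32736

Step 1: remainder = value at the root: 3*(-6)^2 - 1*(-6)^1 = (108) + (6) = 114; answer 114
Step 2: R1 = 114; r = 8; cross terms: (-32*-28 - -27*-26)=194, (-27*-15 - 8*-28)=629, (8*20 - 23*-15)=505, (23*26 - -25*20)=1098, (-25*-4 - -33*26)=958, (-33*-26 - -32*-4)=730; twice the area = |4114| = 4114; area = 2057; boundary points = 1 + 1 + 5 + 6 + 2 + 1 = 16; strictly interior points = area - boundary/2 + 1 = 2050; answer 2050
Step 3: R2 = 2050; c = 28853; 28853 = 11 * 43 * 61; sigma = (1 + 11) * (1 + 43) * (1 + 61) = 12 * 44 * 62 = 32736; answer 32736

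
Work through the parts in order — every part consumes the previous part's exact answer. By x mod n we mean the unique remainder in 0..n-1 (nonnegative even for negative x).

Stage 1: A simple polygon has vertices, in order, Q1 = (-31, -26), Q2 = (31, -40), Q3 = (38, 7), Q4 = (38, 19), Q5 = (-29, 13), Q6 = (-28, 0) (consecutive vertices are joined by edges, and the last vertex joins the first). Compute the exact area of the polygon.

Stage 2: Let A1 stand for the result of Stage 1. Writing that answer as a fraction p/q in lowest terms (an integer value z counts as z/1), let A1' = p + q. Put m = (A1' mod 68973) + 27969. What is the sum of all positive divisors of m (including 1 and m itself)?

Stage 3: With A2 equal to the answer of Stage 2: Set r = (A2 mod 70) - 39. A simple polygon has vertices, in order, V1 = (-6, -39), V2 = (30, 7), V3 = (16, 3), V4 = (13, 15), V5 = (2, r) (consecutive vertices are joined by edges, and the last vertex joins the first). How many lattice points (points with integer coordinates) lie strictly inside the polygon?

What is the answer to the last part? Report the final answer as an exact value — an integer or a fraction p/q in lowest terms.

Stage 1: cross terms: (-31*-40 - 31*-26)=2046, (31*7 - 38*-40)=1737, (38*19 - 38*7)=456, (38*13 - -29*19)=1045, (-29*0 - -28*13)=364, (-28*-26 - -31*0)=728; twice the area = |6376| = 6376; area = 3188; answer 3188
Stage 2: A1 = 3188; threaded value p + q = 3189; m = 31158; 31158 = 2 * 3^3 * 577; sigma = (1 + 2) * (1 + 3 + 9 + 27) * (1 + 577) = 3 * 40 * 578 = 69360; answer 69360
Stage 3: A2 = 69360; r = 21; cross terms: (-6*7 - 30*-39)=1128, (30*3 - 16*7)=-22, (16*15 - 13*3)=201, (13*21 - 2*15)=243, (2*-39 - -6*21)=48; twice the area = |1598| = 1598; area = 799; boundary points = 2 + 2 + 3 + 1 + 4 = 12; strictly interior points = area - boundary/2 + 1 = 794; answer 794

794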